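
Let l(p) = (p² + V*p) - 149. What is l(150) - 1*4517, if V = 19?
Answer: 20684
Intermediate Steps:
l(p) = -149 + p² + 19*p (l(p) = (p² + 19*p) - 149 = -149 + p² + 19*p)
l(150) - 1*4517 = (-149 + 150² + 19*150) - 1*4517 = (-149 + 22500 + 2850) - 4517 = 25201 - 4517 = 20684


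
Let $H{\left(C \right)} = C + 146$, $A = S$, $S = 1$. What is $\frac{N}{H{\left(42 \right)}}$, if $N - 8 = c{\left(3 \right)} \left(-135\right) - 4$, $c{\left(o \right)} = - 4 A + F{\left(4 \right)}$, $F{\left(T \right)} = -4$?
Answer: $\frac{271}{47} \approx 5.766$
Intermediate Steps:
$A = 1$
$H{\left(C \right)} = 146 + C$
$c{\left(o \right)} = -8$ ($c{\left(o \right)} = \left(-4\right) 1 - 4 = -4 - 4 = -8$)
$N = 1084$ ($N = 8 - -1076 = 8 + \left(1080 - 4\right) = 8 + 1076 = 1084$)
$\frac{N}{H{\left(42 \right)}} = \frac{1084}{146 + 42} = \frac{1084}{188} = 1084 \cdot \frac{1}{188} = \frac{271}{47}$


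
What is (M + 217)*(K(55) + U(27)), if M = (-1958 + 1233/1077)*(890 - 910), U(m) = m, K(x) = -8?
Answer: 268434337/359 ≈ 7.4773e+5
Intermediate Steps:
M = 14050220/359 (M = (-1958 + 1233*(1/1077))*(-20) = (-1958 + 411/359)*(-20) = -702511/359*(-20) = 14050220/359 ≈ 39137.)
(M + 217)*(K(55) + U(27)) = (14050220/359 + 217)*(-8 + 27) = (14128123/359)*19 = 268434337/359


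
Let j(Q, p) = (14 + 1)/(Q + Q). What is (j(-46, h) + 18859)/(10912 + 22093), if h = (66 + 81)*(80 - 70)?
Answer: 247859/433780 ≈ 0.57139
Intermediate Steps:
h = 1470 (h = 147*10 = 1470)
j(Q, p) = 15/(2*Q) (j(Q, p) = 15/((2*Q)) = 15*(1/(2*Q)) = 15/(2*Q))
(j(-46, h) + 18859)/(10912 + 22093) = ((15/2)/(-46) + 18859)/(10912 + 22093) = ((15/2)*(-1/46) + 18859)/33005 = (-15/92 + 18859)*(1/33005) = (1735013/92)*(1/33005) = 247859/433780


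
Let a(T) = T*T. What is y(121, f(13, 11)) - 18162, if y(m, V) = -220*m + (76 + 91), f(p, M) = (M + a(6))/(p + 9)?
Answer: -44615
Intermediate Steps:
a(T) = T²
f(p, M) = (36 + M)/(9 + p) (f(p, M) = (M + 6²)/(p + 9) = (M + 36)/(9 + p) = (36 + M)/(9 + p))
y(m, V) = 167 - 220*m (y(m, V) = -220*m + 167 = 167 - 220*m)
y(121, f(13, 11)) - 18162 = (167 - 220*121) - 18162 = (167 - 26620) - 18162 = -26453 - 18162 = -44615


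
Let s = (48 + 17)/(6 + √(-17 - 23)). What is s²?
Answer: 4225*(3 - I*√10)²/1444 ≈ -2.9259 - 55.515*I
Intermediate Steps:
s = 65/(6 + 2*I*√10) (s = 65/(6 + √(-40)) = 65/(6 + 2*I*√10) ≈ 5.1316 - 5.4092*I)
s² = (195/38 - 65*I*√10/38)²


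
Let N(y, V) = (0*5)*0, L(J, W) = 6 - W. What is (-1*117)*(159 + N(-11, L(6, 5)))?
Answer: -18603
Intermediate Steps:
N(y, V) = 0 (N(y, V) = 0*0 = 0)
(-1*117)*(159 + N(-11, L(6, 5))) = (-1*117)*(159 + 0) = -117*159 = -18603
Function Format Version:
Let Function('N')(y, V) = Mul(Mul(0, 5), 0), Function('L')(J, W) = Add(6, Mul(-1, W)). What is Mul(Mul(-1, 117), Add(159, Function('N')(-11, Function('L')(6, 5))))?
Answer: -18603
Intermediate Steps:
Function('N')(y, V) = 0 (Function('N')(y, V) = Mul(0, 0) = 0)
Mul(Mul(-1, 117), Add(159, Function('N')(-11, Function('L')(6, 5)))) = Mul(Mul(-1, 117), Add(159, 0)) = Mul(-117, 159) = -18603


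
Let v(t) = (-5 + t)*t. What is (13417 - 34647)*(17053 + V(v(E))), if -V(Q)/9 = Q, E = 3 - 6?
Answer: -357449510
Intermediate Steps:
E = -3
v(t) = t*(-5 + t)
V(Q) = -9*Q
(13417 - 34647)*(17053 + V(v(E))) = (13417 - 34647)*(17053 - (-27)*(-5 - 3)) = -21230*(17053 - (-27)*(-8)) = -21230*(17053 - 9*24) = -21230*(17053 - 216) = -21230*16837 = -357449510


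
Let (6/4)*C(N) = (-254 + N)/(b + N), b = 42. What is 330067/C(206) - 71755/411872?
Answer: -1053576576291/411872 ≈ -2.5580e+6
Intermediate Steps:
C(N) = 2*(-254 + N)/(3*(42 + N)) (C(N) = 2*((-254 + N)/(42 + N))/3 = 2*(-254 + N)/(3*(42 + N)))
330067/C(206) - 71755/411872 = 330067/((2*(-254 + 206)/(3*(42 + 206)))) - 71755/411872 = 330067/(((⅔)*(-48)/248)) - 71755*1/411872 = 330067/(((⅔)*(1/248)*(-48))) - 71755/411872 = 330067/(-4/31) - 71755/411872 = 330067*(-31/4) - 71755/411872 = -10232077/4 - 71755/411872 = -1053576576291/411872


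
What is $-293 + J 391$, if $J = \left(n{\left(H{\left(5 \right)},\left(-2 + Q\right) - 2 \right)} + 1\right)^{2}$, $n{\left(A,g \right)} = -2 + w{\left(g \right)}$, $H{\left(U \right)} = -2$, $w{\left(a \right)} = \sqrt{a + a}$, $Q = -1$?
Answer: $-3812 - 782 i \sqrt{10} \approx -3812.0 - 2472.9 i$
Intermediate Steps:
$w{\left(a \right)} = \sqrt{2} \sqrt{a}$ ($w{\left(a \right)} = \sqrt{2 a} = \sqrt{2} \sqrt{a}$)
$n{\left(A,g \right)} = -2 + \sqrt{2} \sqrt{g}$
$J = \left(-1 + i \sqrt{10}\right)^{2}$ ($J = \left(\left(-2 + \sqrt{2} \sqrt{\left(-2 - 1\right) - 2}\right) + 1\right)^{2} = \left(\left(-2 + \sqrt{2} \sqrt{-3 - 2}\right) + 1\right)^{2} = \left(\left(-2 + \sqrt{2} \sqrt{-5}\right) + 1\right)^{2} = \left(\left(-2 + \sqrt{2} i \sqrt{5}\right) + 1\right)^{2} = \left(\left(-2 + i \sqrt{10}\right) + 1\right)^{2} = \left(-1 + i \sqrt{10}\right)^{2} \approx -9.0 - 6.3246 i$)
$-293 + J 391 = -293 + \left(-1 + i \sqrt{10}\right)^{2} \cdot 391 = -293 + 391 \left(-1 + i \sqrt{10}\right)^{2}$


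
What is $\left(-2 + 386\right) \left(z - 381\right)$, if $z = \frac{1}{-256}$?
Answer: $- \frac{292611}{2} \approx -1.4631 \cdot 10^{5}$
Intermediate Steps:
$z = - \frac{1}{256} \approx -0.0039063$
$\left(-2 + 386\right) \left(z - 381\right) = \left(-2 + 386\right) \left(- \frac{1}{256} - 381\right) = 384 \left(- \frac{97537}{256}\right) = - \frac{292611}{2}$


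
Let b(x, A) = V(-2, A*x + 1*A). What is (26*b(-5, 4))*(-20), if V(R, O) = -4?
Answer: 2080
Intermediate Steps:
b(x, A) = -4
(26*b(-5, 4))*(-20) = (26*(-4))*(-20) = -104*(-20) = 2080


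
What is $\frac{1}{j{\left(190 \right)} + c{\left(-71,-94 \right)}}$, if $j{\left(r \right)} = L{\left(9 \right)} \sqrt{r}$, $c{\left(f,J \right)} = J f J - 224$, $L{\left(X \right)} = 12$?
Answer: $- \frac{31379}{19692831452} - \frac{3 \sqrt{190}}{98464157260} \approx -1.5938 \cdot 10^{-6}$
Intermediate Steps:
$c{\left(f,J \right)} = -224 + f J^{2}$ ($c{\left(f,J \right)} = f J^{2} - 224 = -224 + f J^{2}$)
$j{\left(r \right)} = 12 \sqrt{r}$
$\frac{1}{j{\left(190 \right)} + c{\left(-71,-94 \right)}} = \frac{1}{12 \sqrt{190} - \left(224 + 71 \left(-94\right)^{2}\right)} = \frac{1}{12 \sqrt{190} - 627580} = \frac{1}{-627580 + 12 \sqrt{190}}$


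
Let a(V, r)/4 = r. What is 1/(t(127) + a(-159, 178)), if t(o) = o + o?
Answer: 1/966 ≈ 0.0010352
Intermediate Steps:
a(V, r) = 4*r
t(o) = 2*o
1/(t(127) + a(-159, 178)) = 1/(2*127 + 4*178) = 1/(254 + 712) = 1/966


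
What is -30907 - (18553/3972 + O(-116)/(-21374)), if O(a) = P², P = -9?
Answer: -1312162063993/42448764 ≈ -30912.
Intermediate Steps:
O(a) = 81 (O(a) = (-9)² = 81)
-30907 - (18553/3972 + O(-116)/(-21374)) = -30907 - (18553/3972 + 81/(-21374)) = -30907 - (18553*(1/3972) + 81*(-1/21374)) = -30907 - (18553/3972 - 81/21374) = -30907 - 1*198115045/42448764 = -30907 - 198115045/42448764 = -1312162063993/42448764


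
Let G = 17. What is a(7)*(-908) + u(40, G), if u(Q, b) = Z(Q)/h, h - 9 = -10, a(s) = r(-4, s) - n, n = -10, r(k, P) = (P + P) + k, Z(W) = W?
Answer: -18200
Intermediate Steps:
r(k, P) = k + 2*P (r(k, P) = 2*P + k = k + 2*P)
a(s) = 6 + 2*s (a(s) = (-4 + 2*s) - 1*(-10) = (-4 + 2*s) + 10 = 6 + 2*s)
h = -1 (h = 9 - 10 = -1)
u(Q, b) = -Q (u(Q, b) = Q/(-1) = Q*(-1) = -Q)
a(7)*(-908) + u(40, G) = (6 + 2*7)*(-908) - 1*40 = (6 + 14)*(-908) - 40 = 20*(-908) - 40 = -18160 - 40 = -18200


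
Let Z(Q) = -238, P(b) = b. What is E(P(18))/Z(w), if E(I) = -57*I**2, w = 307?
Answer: 9234/119 ≈ 77.597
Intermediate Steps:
E(P(18))/Z(w) = -57*18**2/(-238) = -57*324*(-1/238) = -18468*(-1/238) = 9234/119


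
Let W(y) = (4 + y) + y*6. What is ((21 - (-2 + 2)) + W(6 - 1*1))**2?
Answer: 3600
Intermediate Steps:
W(y) = 4 + 7*y (W(y) = (4 + y) + 6*y = 4 + 7*y)
((21 - (-2 + 2)) + W(6 - 1*1))**2 = ((21 - (-2 + 2)) + (4 + 7*(6 - 1*1)))**2 = ((21 - 1*0) + (4 + 7*(6 - 1)))**2 = ((21 + 0) + (4 + 7*5))**2 = (21 + (4 + 35))**2 = (21 + 39)**2 = 60**2 = 3600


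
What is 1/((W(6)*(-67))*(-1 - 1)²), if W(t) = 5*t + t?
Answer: -1/9648 ≈ -0.00010365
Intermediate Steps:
W(t) = 6*t
1/((W(6)*(-67))*(-1 - 1)²) = 1/(((6*6)*(-67))*(-1 - 1)²) = 1/((36*(-67))*(-2)²) = 1/(-2412*4) = 1/(-9648) = -1/9648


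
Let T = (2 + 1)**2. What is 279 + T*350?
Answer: 3429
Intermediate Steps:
T = 9 (T = 3**2 = 9)
279 + T*350 = 279 + 9*350 = 279 + 3150 = 3429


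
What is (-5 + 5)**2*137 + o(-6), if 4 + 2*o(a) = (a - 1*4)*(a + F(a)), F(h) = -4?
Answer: 48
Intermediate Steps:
o(a) = -2 + (-4 + a)**2/2 (o(a) = -2 + ((a - 1*4)*(a - 4))/2 = -2 + ((a - 4)*(-4 + a))/2 = -2 + ((-4 + a)*(-4 + a))/2 = -2 + (-4 + a)**2/2)
(-5 + 5)**2*137 + o(-6) = (-5 + 5)**2*137 + (6 + (1/2)*(-6)**2 - 4*(-6)) = 0**2*137 + (6 + (1/2)*36 + 24) = 0*137 + (6 + 18 + 24) = 0 + 48 = 48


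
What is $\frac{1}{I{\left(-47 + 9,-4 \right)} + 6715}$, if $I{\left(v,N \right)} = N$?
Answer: $\frac{1}{6711} \approx 0.00014901$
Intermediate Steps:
$\frac{1}{I{\left(-47 + 9,-4 \right)} + 6715} = \frac{1}{-4 + 6715} = \frac{1}{6711}$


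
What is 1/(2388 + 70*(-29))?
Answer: 1/358 ≈ 0.0027933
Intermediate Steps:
1/(2388 + 70*(-29)) = 1/(2388 - 2030) = 1/358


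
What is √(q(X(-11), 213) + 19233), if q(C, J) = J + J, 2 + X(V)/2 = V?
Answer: √19659 ≈ 140.21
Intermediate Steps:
X(V) = -4 + 2*V
q(C, J) = 2*J
√(q(X(-11), 213) + 19233) = √(2*213 + 19233) = √(426 + 19233) = √19659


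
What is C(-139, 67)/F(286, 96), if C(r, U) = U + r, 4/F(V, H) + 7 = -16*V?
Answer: 82494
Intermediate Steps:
F(V, H) = 4/(-7 - 16*V)
C(-139, 67)/F(286, 96) = (67 - 139)/((-4/(7 + 16*286))) = -72/((-4/(7 + 4576))) = -72/((-4/4583)) = -72/((-4*1/4583)) = -72/(-4/4583) = -72*(-4583/4) = 82494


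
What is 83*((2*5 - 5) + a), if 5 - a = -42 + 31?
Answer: 1743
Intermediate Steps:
a = 16 (a = 5 - (-42 + 31) = 5 - 1*(-11) = 5 + 11 = 16)
83*((2*5 - 5) + a) = 83*((2*5 - 5) + 16) = 83*((10 - 5) + 16) = 83*(5 + 16) = 83*21 = 1743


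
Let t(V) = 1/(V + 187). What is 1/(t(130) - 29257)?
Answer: -317/9274468 ≈ -3.4180e-5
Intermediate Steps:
t(V) = 1/(187 + V)
1/(t(130) - 29257) = 1/(1/(187 + 130) - 29257) = 1/(1/317 - 29257) = 1/(-9274468/317) = -317/9274468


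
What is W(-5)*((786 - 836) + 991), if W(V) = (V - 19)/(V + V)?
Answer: 11292/5 ≈ 2258.4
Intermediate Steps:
W(V) = (-19 + V)/(2*V) (W(V) = (-19 + V)/((2*V)) = (-19 + V)*(1/(2*V)) = (-19 + V)/(2*V))
W(-5)*((786 - 836) + 991) = ((½)*(-19 - 5)/(-5))*((786 - 836) + 991) = ((½)*(-⅕)*(-24))*(-50 + 991) = (12/5)*941 = 11292/5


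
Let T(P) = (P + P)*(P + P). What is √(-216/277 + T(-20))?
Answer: 2*√30676642/277 ≈ 39.990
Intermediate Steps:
T(P) = 4*P² (T(P) = (2*P)*(2*P) = 4*P²)
√(-216/277 + T(-20)) = √(-216/277 + 4*(-20)²) = √(-216*1/277 + 4*400) = √(-216/277 + 1600) = √(442984/277) = 2*√30676642/277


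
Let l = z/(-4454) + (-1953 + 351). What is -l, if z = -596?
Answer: 3567356/2227 ≈ 1601.9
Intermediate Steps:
l = -3567356/2227 (l = -596/(-4454) + (-1953 + 351) = -596*(-1/4454) - 1602 = 298/2227 - 1602 = -3567356/2227 ≈ -1601.9)
-l = -1*(-3567356/2227) = 3567356/2227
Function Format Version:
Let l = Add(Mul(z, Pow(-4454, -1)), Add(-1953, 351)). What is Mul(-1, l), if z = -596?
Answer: Rational(3567356, 2227) ≈ 1601.9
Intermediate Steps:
l = Rational(-3567356, 2227) (l = Add(Mul(-596, Pow(-4454, -1)), Add(-1953, 351)) = Add(Mul(-596, Rational(-1, 4454)), -1602) = Add(Rational(298, 2227), -1602) = Rational(-3567356, 2227) ≈ -1601.9)
Mul(-1, l) = Mul(-1, Rational(-3567356, 2227)) = Rational(3567356, 2227)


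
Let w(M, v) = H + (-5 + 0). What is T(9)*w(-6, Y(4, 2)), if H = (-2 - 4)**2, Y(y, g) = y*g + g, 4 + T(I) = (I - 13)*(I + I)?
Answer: -2356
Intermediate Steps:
T(I) = -4 + 2*I*(-13 + I) (T(I) = -4 + (I - 13)*(I + I) = -4 + (-13 + I)*(2*I) = -4 + 2*I*(-13 + I))
Y(y, g) = g + g*y (Y(y, g) = g*y + g = g + g*y)
H = 36 (H = (-6)**2 = 36)
w(M, v) = 31 (w(M, v) = 36 + (-5 + 0) = 36 - 5 = 31)
T(9)*w(-6, Y(4, 2)) = (-4 - 26*9 + 2*9**2)*31 = (-4 - 234 + 2*81)*31 = (-4 - 234 + 162)*31 = -76*31 = -2356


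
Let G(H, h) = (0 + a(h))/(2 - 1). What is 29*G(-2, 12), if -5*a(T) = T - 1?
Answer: -319/5 ≈ -63.800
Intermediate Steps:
a(T) = 1/5 - T/5 (a(T) = -(T - 1)/5 = -(-1 + T)/5 = 1/5 - T/5)
G(H, h) = 1/5 - h/5 (G(H, h) = (0 + (1/5 - h/5))/(2 - 1) = (1/5 - h/5)/1 = (1/5 - h/5)*1 = 1/5 - h/5)
29*G(-2, 12) = 29*(1/5 - 1/5*12) = 29*(1/5 - 12/5) = 29*(-11/5) = -319/5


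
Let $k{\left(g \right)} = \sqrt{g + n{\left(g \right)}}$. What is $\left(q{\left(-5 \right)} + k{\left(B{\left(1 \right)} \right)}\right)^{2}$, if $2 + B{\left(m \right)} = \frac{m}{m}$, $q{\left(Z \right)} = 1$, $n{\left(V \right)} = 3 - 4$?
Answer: $\left(1 + i \sqrt{2}\right)^{2} \approx -1.0 + 2.8284 i$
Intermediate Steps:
$n{\left(V \right)} = -1$
$B{\left(m \right)} = -1$ ($B{\left(m \right)} = -2 + \frac{m}{m} = -2 + 1 = -1$)
$k{\left(g \right)} = \sqrt{-1 + g}$ ($k{\left(g \right)} = \sqrt{g - 1} = \sqrt{-1 + g}$)
$\left(q{\left(-5 \right)} + k{\left(B{\left(1 \right)} \right)}\right)^{2} = \left(1 + \sqrt{-1 - 1}\right)^{2} = \left(1 + \sqrt{-2}\right)^{2} = \left(1 + i \sqrt{2}\right)^{2}$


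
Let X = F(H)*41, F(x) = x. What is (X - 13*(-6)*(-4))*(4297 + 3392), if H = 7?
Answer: -192225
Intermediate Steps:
X = 287 (X = 7*41 = 287)
(X - 13*(-6)*(-4))*(4297 + 3392) = (287 - 13*(-6)*(-4))*(4297 + 3392) = (287 + 78*(-4))*7689 = (287 - 312)*7689 = -25*7689 = -192225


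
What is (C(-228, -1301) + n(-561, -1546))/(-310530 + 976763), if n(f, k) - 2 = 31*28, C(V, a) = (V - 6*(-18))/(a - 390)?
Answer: 1471290/1126600003 ≈ 0.0013060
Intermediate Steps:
C(V, a) = (108 + V)/(-390 + a) (C(V, a) = (V + 108)/(-390 + a) = (108 + V)/(-390 + a))
n(f, k) = 870 (n(f, k) = 2 + 31*28 = 2 + 868 = 870)
(C(-228, -1301) + n(-561, -1546))/(-310530 + 976763) = ((108 - 228)/(-390 - 1301) + 870)/(-310530 + 976763) = (-120/(-1691) + 870)/666233 = (-1/1691*(-120) + 870)*(1/666233) = (120/1691 + 870)*(1/666233) = (1471290/1691)*(1/666233) = 1471290/1126600003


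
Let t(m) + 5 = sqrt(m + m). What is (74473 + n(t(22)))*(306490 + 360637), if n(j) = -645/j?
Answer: 941824547774/19 - 860593830*sqrt(11)/19 ≈ 4.9420e+10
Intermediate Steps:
t(m) = -5 + sqrt(2)*sqrt(m) (t(m) = -5 + sqrt(m + m) = -5 + sqrt(2*m) = -5 + sqrt(2)*sqrt(m))
(74473 + n(t(22)))*(306490 + 360637) = (74473 - 645/(-5 + sqrt(2)*sqrt(22)))*(306490 + 360637) = (74473 - 645/(-5 + 2*sqrt(11)))*667127 = 49682949071 - 430296915/(-5 + 2*sqrt(11))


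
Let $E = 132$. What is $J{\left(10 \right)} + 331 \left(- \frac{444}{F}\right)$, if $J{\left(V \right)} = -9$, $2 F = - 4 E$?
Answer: $\frac{12049}{22} \approx 547.68$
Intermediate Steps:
$F = -264$ ($F = \frac{\left(-4\right) 132}{2} = \frac{1}{2} \left(-528\right) = -264$)
$J{\left(10 \right)} + 331 \left(- \frac{444}{F}\right) = -9 + 331 \left(- \frac{444}{-264}\right) = -9 + 331 \left(\left(-444\right) \left(- \frac{1}{264}\right)\right) = -9 + 331 \cdot \frac{37}{22} = -9 + \frac{12247}{22} = \frac{12049}{22}$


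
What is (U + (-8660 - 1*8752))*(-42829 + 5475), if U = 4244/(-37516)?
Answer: 6100214838986/9379 ≈ 6.5041e+8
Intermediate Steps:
U = -1061/9379 (U = 4244*(-1/37516) = -1061/9379 ≈ -0.11313)
(U + (-8660 - 1*8752))*(-42829 + 5475) = (-1061/9379 + (-8660 - 1*8752))*(-42829 + 5475) = (-1061/9379 + (-8660 - 8752))*(-37354) = (-1061/9379 - 17412)*(-37354) = -163308209/9379*(-37354) = 6100214838986/9379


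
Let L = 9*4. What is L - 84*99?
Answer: -8280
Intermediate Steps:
L = 36
L - 84*99 = 36 - 84*99 = 36 - 8316 = -8280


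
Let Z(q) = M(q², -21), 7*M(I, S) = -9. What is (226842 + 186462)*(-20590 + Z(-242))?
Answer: -59573225256/7 ≈ -8.5105e+9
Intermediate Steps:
M(I, S) = -9/7 (M(I, S) = (⅐)*(-9) = -9/7)
Z(q) = -9/7
(226842 + 186462)*(-20590 + Z(-242)) = (226842 + 186462)*(-20590 - 9/7) = 413304*(-144139/7) = -59573225256/7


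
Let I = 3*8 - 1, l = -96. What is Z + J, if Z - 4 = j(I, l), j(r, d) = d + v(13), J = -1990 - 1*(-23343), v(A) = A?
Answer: 21274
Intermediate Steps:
J = 21353 (J = -1990 + 23343 = 21353)
I = 23 (I = 24 - 1 = 23)
j(r, d) = 13 + d (j(r, d) = d + 13 = 13 + d)
Z = -79 (Z = 4 + (13 - 96) = 4 - 83 = -79)
Z + J = -79 + 21353 = 21274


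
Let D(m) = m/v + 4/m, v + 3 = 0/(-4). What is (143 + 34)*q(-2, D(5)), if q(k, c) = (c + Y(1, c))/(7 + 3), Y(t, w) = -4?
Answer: -4307/50 ≈ -86.140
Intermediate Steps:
v = -3 (v = -3 + 0/(-4) = -3 + 0*(-¼) = -3 + 0 = -3)
D(m) = 4/m - m/3 (D(m) = m/(-3) + 4/m = m*(-⅓) + 4/m = -m/3 + 4/m = 4/m - m/3)
q(k, c) = -⅖ + c/10 (q(k, c) = (c - 4)/(7 + 3) = (-4 + c)/10 = (-4 + c)*(⅒) = -⅖ + c/10)
(143 + 34)*q(-2, D(5)) = (143 + 34)*(-⅖ + (4/5 - ⅓*5)/10) = 177*(-⅖ + (4*(⅕) - 5/3)/10) = 177*(-⅖ + (⅘ - 5/3)/10) = 177*(-⅖ + (⅒)*(-13/15)) = 177*(-⅖ - 13/150) = 177*(-73/150) = -4307/50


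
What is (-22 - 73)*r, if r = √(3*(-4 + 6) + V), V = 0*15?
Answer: -95*√6 ≈ -232.70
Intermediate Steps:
V = 0
r = √6 (r = √(3*(-4 + 6) + 0) = √(3*2 + 0) = √(6 + 0) = √6 ≈ 2.4495)
(-22 - 73)*r = (-22 - 73)*√6 = -95*√6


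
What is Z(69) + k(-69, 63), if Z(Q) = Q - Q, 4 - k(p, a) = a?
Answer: -59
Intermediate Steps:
k(p, a) = 4 - a
Z(Q) = 0
Z(69) + k(-69, 63) = 0 + (4 - 1*63) = 0 + (4 - 63) = 0 - 59 = -59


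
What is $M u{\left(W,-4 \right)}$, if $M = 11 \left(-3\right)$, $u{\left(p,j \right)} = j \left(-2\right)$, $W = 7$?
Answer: $-264$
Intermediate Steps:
$u{\left(p,j \right)} = - 2 j$
$M = -33$
$M u{\left(W,-4 \right)} = - 33 \left(\left(-2\right) \left(-4\right)\right) = \left(-33\right) 8 = -264$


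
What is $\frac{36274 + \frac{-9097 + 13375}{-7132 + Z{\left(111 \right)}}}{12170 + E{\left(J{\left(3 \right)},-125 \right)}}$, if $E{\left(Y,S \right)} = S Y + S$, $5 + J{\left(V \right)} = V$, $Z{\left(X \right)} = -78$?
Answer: $\frac{130765631}{44323475} \approx 2.9503$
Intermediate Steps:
$J{\left(V \right)} = -5 + V$
$E{\left(Y,S \right)} = S + S Y$
$\frac{36274 + \frac{-9097 + 13375}{-7132 + Z{\left(111 \right)}}}{12170 + E{\left(J{\left(3 \right)},-125 \right)}} = \frac{36274 + \frac{-9097 + 13375}{-7132 - 78}}{12170 - 125 \left(1 + \left(-5 + 3\right)\right)} = \frac{36274 + \frac{4278}{-7210}}{12170 - 125 \left(1 - 2\right)} = \frac{36274 + 4278 \left(- \frac{1}{7210}\right)}{12170 - -125} = \frac{36274 - \frac{2139}{3605}}{12170 + 125} = \frac{130765631}{3605 \cdot 12295} = \frac{130765631}{3605} \cdot \frac{1}{12295} = \frac{130765631}{44323475}$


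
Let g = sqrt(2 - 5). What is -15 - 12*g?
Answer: -15 - 12*I*sqrt(3) ≈ -15.0 - 20.785*I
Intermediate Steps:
g = I*sqrt(3) (g = sqrt(-3) = I*sqrt(3) ≈ 1.732*I)
-15 - 12*g = -15 - 12*I*sqrt(3)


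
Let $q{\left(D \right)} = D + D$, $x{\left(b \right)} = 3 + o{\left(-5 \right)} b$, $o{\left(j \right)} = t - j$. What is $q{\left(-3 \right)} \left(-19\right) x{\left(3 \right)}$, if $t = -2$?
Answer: $1368$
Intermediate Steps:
$o{\left(j \right)} = -2 - j$
$x{\left(b \right)} = 3 + 3 b$ ($x{\left(b \right)} = 3 + \left(-2 - -5\right) b = 3 + \left(-2 + 5\right) b = 3 + 3 b$)
$q{\left(D \right)} = 2 D$
$q{\left(-3 \right)} \left(-19\right) x{\left(3 \right)} = 2 \left(-3\right) \left(-19\right) \left(3 + 3 \cdot 3\right) = \left(-6\right) \left(-19\right) \left(3 + 9\right) = 114 \cdot 12 = 1368$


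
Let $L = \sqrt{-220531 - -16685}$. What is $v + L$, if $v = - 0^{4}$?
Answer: $i \sqrt{203846} \approx 451.49 i$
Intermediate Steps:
$L = i \sqrt{203846}$ ($L = \sqrt{-220531 + 16685} = \sqrt{-203846} = i \sqrt{203846} \approx 451.49 i$)
$v = 0$ ($v = \left(-1\right) 0 = 0$)
$v + L = 0 + i \sqrt{203846} = i \sqrt{203846}$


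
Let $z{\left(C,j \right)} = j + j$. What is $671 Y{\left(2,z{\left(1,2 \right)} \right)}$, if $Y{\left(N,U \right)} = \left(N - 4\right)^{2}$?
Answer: $2684$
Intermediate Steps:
$z{\left(C,j \right)} = 2 j$
$Y{\left(N,U \right)} = \left(-4 + N\right)^{2}$
$671 Y{\left(2,z{\left(1,2 \right)} \right)} = 671 \left(-4 + 2\right)^{2} = 671 \left(-2\right)^{2} = 671 \cdot 4 = 2684$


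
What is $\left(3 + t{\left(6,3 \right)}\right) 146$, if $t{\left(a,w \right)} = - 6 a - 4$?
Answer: $-5402$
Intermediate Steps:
$t{\left(a,w \right)} = -4 - 6 a$
$\left(3 + t{\left(6,3 \right)}\right) 146 = \left(3 - 40\right) 146 = \left(-37\right) 146 = -5402$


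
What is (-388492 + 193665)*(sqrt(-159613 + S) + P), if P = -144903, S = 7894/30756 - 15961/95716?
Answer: 28231016781 - 194827*I*sqrt(21613088327551618730415)/367980162 ≈ 2.8231e+10 - 7.7836e+7*I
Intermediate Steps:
S = 66171397/735960324 (S = 7894*(1/30756) - 15961*1/95716 = 3947/15378 - 15961/95716 = 66171397/735960324 ≈ 0.089912)
(-388492 + 193665)*(sqrt(-159613 + S) + P) = (-388492 + 193665)*(sqrt(-159613 + 66171397/735960324) - 144903) = -194827*(sqrt(-117468769023215/735960324) - 144903) = -194827*(I*sqrt(21613088327551618730415)/367980162 - 144903) = -194827*(-144903 + I*sqrt(21613088327551618730415)/367980162) = 28231016781 - 194827*I*sqrt(21613088327551618730415)/367980162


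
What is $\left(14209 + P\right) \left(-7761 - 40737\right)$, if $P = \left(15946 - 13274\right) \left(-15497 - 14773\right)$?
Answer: $3921898969038$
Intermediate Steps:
$P = -80881440$ ($P = 2672 \left(-30270\right) = -80881440$)
$\left(14209 + P\right) \left(-7761 - 40737\right) = \left(14209 - 80881440\right) \left(-7761 - 40737\right) = \left(-80867231\right) \left(-48498\right) = 3921898969038$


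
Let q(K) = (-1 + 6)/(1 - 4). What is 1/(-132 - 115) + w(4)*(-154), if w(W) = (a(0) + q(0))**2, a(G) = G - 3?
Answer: -7455457/2223 ≈ -3353.8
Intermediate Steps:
q(K) = -5/3 (q(K) = 5/(-3) = 5*(-1/3) = -5/3)
a(G) = -3 + G
w(W) = 196/9 (w(W) = ((-3 + 0) - 5/3)**2 = (-3 - 5/3)**2 = (-14/3)**2 = 196/9)
1/(-132 - 115) + w(4)*(-154) = 1/(-132 - 115) + (196/9)*(-154) = 1/(-247) - 30184/9 = -1/247 - 30184/9 = -7455457/2223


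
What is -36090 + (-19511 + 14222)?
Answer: -41379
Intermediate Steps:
-36090 + (-19511 + 14222) = -36090 - 5289 = -41379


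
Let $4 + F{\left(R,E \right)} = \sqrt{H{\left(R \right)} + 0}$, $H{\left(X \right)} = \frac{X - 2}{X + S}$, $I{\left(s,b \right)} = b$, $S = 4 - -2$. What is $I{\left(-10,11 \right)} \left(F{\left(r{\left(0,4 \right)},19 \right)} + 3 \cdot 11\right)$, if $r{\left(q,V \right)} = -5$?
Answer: $319 + 11 i \sqrt{7} \approx 319.0 + 29.103 i$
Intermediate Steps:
$S = 6$ ($S = 4 + 2 = 6$)
$H{\left(X \right)} = \frac{-2 + X}{6 + X}$ ($H{\left(X \right)} = \frac{X - 2}{X + 6} = \frac{-2 + X}{6 + X}$)
$F{\left(R,E \right)} = -4 + \sqrt{\frac{-2 + R}{6 + R}}$ ($F{\left(R,E \right)} = -4 + \sqrt{\frac{-2 + R}{6 + R} + 0} = -4 + \sqrt{\frac{-2 + R}{6 + R}}$)
$I{\left(-10,11 \right)} \left(F{\left(r{\left(0,4 \right)},19 \right)} + 3 \cdot 11\right) = 11 \left(\left(-4 + \sqrt{\frac{-2 - 5}{6 - 5}}\right) + 3 \cdot 11\right) = 11 \left(\left(-4 + \sqrt{1^{-1} \left(-7\right)}\right) + 33\right) = 11 \left(\left(-4 + \sqrt{1 \left(-7\right)}\right) + 33\right) = 11 \left(\left(-4 + \sqrt{-7}\right) + 33\right) = 11 \left(\left(-4 + i \sqrt{7}\right) + 33\right) = 11 \left(29 + i \sqrt{7}\right) = 319 + 11 i \sqrt{7}$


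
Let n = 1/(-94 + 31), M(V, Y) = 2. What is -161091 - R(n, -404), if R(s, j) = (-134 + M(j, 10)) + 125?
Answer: -161084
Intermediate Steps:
n = -1/63 (n = 1/(-63) = -1/63 ≈ -0.015873)
R(s, j) = -7 (R(s, j) = (-134 + 2) + 125 = -132 + 125 = -7)
-161091 - R(n, -404) = -161091 - 1*(-7) = -161091 + 7 = -161084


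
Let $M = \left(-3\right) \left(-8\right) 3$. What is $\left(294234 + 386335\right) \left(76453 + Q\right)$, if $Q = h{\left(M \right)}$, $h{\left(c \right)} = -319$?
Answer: $51814440246$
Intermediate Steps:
$M = 72$ ($M = 24 \cdot 3 = 72$)
$Q = -319$
$\left(294234 + 386335\right) \left(76453 + Q\right) = \left(294234 + 386335\right) \left(76453 - 319\right) = 680569 \cdot 76134 = 51814440246$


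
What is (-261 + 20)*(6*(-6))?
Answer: 8676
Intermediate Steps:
(-261 + 20)*(6*(-6)) = -241*(-36) = 8676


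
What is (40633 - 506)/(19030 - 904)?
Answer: 40127/18126 ≈ 2.2138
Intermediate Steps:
(40633 - 506)/(19030 - 904) = 40127/18126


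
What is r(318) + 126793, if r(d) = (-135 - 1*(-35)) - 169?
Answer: 126524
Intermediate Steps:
r(d) = -269 (r(d) = (-135 + 35) - 169 = -100 - 169 = -269)
r(318) + 126793 = -269 + 126793 = 126524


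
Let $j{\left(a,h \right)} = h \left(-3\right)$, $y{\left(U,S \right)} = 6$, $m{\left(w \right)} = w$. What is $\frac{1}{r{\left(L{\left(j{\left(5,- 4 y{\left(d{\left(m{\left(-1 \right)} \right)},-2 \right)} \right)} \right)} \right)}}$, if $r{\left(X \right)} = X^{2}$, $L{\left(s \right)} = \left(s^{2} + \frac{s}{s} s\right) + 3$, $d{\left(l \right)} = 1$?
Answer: $\frac{1}{27657081} \approx 3.6157 \cdot 10^{-8}$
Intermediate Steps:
$j{\left(a,h \right)} = - 3 h$
$L{\left(s \right)} = 3 + s + s^{2}$ ($L{\left(s \right)} = \left(s^{2} + 1 s\right) + 3 = \left(s^{2} + s\right) + 3 = \left(s + s^{2}\right) + 3 = 3 + s + s^{2}$)
$\frac{1}{r{\left(L{\left(j{\left(5,- 4 y{\left(d{\left(m{\left(-1 \right)} \right)},-2 \right)} \right)} \right)} \right)}} = \frac{1}{\left(3 - 3 \left(\left(-4\right) 6\right) + \left(- 3 \left(\left(-4\right) 6\right)\right)^{2}\right)^{2}} = \frac{1}{\left(3 - -72 + \left(\left(-3\right) \left(-24\right)\right)^{2}\right)^{2}} = \frac{1}{\left(3 + 72 + 72^{2}\right)^{2}} = \frac{1}{\left(3 + 72 + 5184\right)^{2}} = \frac{1}{5259^{2}} = \frac{1}{27657081}$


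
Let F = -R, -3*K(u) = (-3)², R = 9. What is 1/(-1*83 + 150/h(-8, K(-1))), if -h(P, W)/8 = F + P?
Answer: -68/5569 ≈ -0.012210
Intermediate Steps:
K(u) = -3 (K(u) = -⅓*(-3)² = -⅓*9 = -3)
F = -9 (F = -1*9 = -9)
h(P, W) = 72 - 8*P (h(P, W) = -8*(-9 + P) = 72 - 8*P)
1/(-1*83 + 150/h(-8, K(-1))) = 1/(-1*83 + 150/(72 - 8*(-8))) = 1/(-83 + 150/(72 + 64)) = 1/(-83 + 150/136) = 1/(-83 + 150*(1/136)) = 1/(-83 + 75/68) = 1/(-5569/68) = -68/5569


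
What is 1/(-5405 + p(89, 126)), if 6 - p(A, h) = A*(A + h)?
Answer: -1/24534 ≈ -4.0760e-5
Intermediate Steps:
p(A, h) = 6 - A*(A + h)
1/(-5405 + p(89, 126)) = 1/(-5405 + (6 - 1*89² - 1*89*126)) = 1/(-5405 + (6 - 1*7921 - 11214)) = 1/(-5405 + (6 - 7921 - 11214)) = 1/(-5405 - 19129) = 1/(-24534) = -1/24534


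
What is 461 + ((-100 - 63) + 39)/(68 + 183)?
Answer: 115587/251 ≈ 460.51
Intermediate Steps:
461 + ((-100 - 63) + 39)/(68 + 183) = 461 + (-163 + 39)/251 = 461 - 124*1/251 = 461 - 124/251 = 115587/251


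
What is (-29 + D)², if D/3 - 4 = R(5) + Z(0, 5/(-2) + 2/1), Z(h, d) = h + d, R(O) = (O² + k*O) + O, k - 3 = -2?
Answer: 29929/4 ≈ 7482.3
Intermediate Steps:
k = 1 (k = 3 - 2 = 1)
R(O) = O² + 2*O (R(O) = (O² + 1*O) + O = (O² + O) + O = (O + O²) + O = O² + 2*O)
Z(h, d) = d + h
D = 231/2 (D = 12 + 3*(5*(2 + 5) + ((5/(-2) + 2/1) + 0)) = 12 + 3*(5*7 + ((5*(-½) + 2*1) + 0)) = 12 + 3*(35 + ((-5/2 + 2) + 0)) = 12 + 3*(35 + (-½ + 0)) = 12 + 3*(35 - ½) = 12 + 3*(69/2) = 12 + 207/2 = 231/2 ≈ 115.50)
(-29 + D)² = (-29 + 231/2)² = (173/2)² = 29929/4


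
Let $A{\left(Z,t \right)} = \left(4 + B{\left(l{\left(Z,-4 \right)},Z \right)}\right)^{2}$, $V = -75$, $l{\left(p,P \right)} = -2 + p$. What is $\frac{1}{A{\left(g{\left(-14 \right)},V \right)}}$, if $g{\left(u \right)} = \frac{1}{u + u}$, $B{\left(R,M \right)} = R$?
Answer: $\frac{784}{3025} \approx 0.25917$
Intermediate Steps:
$g{\left(u \right)} = \frac{1}{2 u}$
$A{\left(Z,t \right)} = \left(2 + Z\right)^{2}$ ($A{\left(Z,t \right)} = \left(4 + \left(-2 + Z\right)\right)^{2} = \left(2 + Z\right)^{2}$)
$\frac{1}{A{\left(g{\left(-14 \right)},V \right)}} = \frac{1}{\left(2 + \frac{1}{2 \left(-14\right)}\right)^{2}} = \frac{1}{\left(2 + \frac{1}{2} \left(- \frac{1}{14}\right)\right)^{2}} = \frac{1}{\left(2 - \frac{1}{28}\right)^{2}} = \frac{1}{\left(\frac{55}{28}\right)^{2}} = \frac{1}{\frac{3025}{784}} = \frac{784}{3025}$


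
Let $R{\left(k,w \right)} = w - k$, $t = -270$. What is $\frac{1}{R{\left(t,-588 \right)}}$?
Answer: $- \frac{1}{318} \approx -0.0031447$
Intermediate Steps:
$\frac{1}{R{\left(t,-588 \right)}} = \frac{1}{-588 - -270} = \frac{1}{-588 + 270} = \frac{1}{-318} = - \frac{1}{318}$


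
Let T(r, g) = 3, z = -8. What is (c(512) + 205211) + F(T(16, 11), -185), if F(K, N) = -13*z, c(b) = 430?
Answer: 205745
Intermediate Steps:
F(K, N) = 104 (F(K, N) = -13*(-8) = 104)
(c(512) + 205211) + F(T(16, 11), -185) = (430 + 205211) + 104 = 205641 + 104 = 205745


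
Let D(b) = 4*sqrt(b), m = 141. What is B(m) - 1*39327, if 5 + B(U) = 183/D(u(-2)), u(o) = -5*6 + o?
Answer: -39332 - 183*I*sqrt(2)/32 ≈ -39332.0 - 8.0875*I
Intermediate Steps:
u(o) = -30 + o
B(U) = -5 - 183*I*sqrt(2)/32 (B(U) = -5 + 183/((4*sqrt(-30 - 2))) = -5 + 183/((4*sqrt(-32))) = -5 + 183/((4*(4*I*sqrt(2)))) = -5 + 183/((16*I*sqrt(2))) = -5 + 183*(-I*sqrt(2)/32) = -5 - 183*I*sqrt(2)/32)
B(m) - 1*39327 = (-5 - 183*I*sqrt(2)/32) - 1*39327 = (-5 - 183*I*sqrt(2)/32) - 39327 = -39332 - 183*I*sqrt(2)/32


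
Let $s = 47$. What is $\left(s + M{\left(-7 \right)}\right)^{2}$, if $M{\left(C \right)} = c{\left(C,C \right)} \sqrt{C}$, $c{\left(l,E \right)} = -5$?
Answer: $2034 - 470 i \sqrt{7} \approx 2034.0 - 1243.5 i$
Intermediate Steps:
$M{\left(C \right)} = - 5 \sqrt{C}$
$\left(s + M{\left(-7 \right)}\right)^{2} = \left(47 - 5 \sqrt{-7}\right)^{2} = \left(47 - 5 i \sqrt{7}\right)^{2}$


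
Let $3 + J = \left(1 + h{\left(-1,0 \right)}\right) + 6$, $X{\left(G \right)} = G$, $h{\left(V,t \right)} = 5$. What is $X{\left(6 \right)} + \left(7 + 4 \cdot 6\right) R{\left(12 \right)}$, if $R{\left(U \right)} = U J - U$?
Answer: $2982$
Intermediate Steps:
$J = 9$ ($J = -3 + \left(\left(1 + 5\right) + 6\right) = -3 + \left(6 + 6\right) = -3 + 12 = 9$)
$R{\left(U \right)} = 8 U$ ($R{\left(U \right)} = U 9 - U = 9 U - U = 8 U$)
$X{\left(6 \right)} + \left(7 + 4 \cdot 6\right) R{\left(12 \right)} = 6 + \left(7 + 4 \cdot 6\right) 8 \cdot 12 = 6 + \left(7 + 24\right) 96 = 6 + 31 \cdot 96 = 6 + 2976 = 2982$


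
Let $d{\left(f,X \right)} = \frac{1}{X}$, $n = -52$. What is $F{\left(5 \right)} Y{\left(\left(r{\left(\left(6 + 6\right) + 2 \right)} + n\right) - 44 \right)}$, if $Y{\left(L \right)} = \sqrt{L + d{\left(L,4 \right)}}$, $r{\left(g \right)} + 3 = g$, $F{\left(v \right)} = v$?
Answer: $\frac{5 i \sqrt{339}}{2} \approx 46.03 i$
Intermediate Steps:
$r{\left(g \right)} = -3 + g$
$Y{\left(L \right)} = \sqrt{\frac{1}{4} + L}$ ($Y{\left(L \right)} = \sqrt{L + \frac{1}{4}} = \sqrt{\frac{1}{4} + L}$)
$F{\left(5 \right)} Y{\left(\left(r{\left(\left(6 + 6\right) + 2 \right)} + n\right) - 44 \right)} = 5 \frac{\sqrt{1 + 4 \left(\left(\left(-3 + \left(\left(6 + 6\right) + 2\right)\right) - 52\right) - 44\right)}}{2} = 5 \frac{\sqrt{1 + 4 \left(\left(\left(-3 + \left(12 + 2\right)\right) - 52\right) - 44\right)}}{2} = 5 \frac{\sqrt{1 + 4 \left(\left(\left(-3 + 14\right) - 52\right) - 44\right)}}{2} = 5 \frac{\sqrt{1 + 4 \left(\left(11 - 52\right) - 44\right)}}{2} = 5 \frac{\sqrt{1 + 4 \left(-41 - 44\right)}}{2} = 5 \frac{\sqrt{1 + 4 \left(-85\right)}}{2} = 5 \frac{\sqrt{1 - 340}}{2} = 5 \frac{\sqrt{-339}}{2} = 5 \frac{i \sqrt{339}}{2} = \frac{5 i \sqrt{339}}{2}$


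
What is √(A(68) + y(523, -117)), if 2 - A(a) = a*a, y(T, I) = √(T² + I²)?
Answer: √(-4622 + √287218) ≈ 63.922*I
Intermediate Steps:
y(T, I) = √(I² + T²)
A(a) = 2 - a² (A(a) = 2 - a*a = 2 - a²)
√(A(68) + y(523, -117)) = √((2 - 1*68²) + √((-117)² + 523²)) = √((2 - 1*4624) + √(13689 + 273529)) = √((2 - 4624) + √287218) = √(-4622 + √287218)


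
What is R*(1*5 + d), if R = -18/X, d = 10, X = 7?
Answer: -270/7 ≈ -38.571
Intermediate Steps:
R = -18/7 ≈ -2.5714
R*(1*5 + d) = -18*(1*5 + 10)/7 = -18*(5 + 10)/7 = -18/7*15 = -270/7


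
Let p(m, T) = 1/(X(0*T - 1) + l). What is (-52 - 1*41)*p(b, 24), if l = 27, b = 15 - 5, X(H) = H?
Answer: -93/26 ≈ -3.5769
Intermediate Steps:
b = 10
p(m, T) = 1/26 (p(m, T) = 1/((0*T - 1) + 27) = 1/((0 - 1) + 27) = 1/(-1 + 27) = 1/26)
(-52 - 1*41)*p(b, 24) = (-52 - 1*41)*(1/26) = (-52 - 41)*(1/26) = -93*1/26 = -93/26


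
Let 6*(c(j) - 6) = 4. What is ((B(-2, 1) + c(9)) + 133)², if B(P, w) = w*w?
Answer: 178084/9 ≈ 19787.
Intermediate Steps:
B(P, w) = w²
c(j) = 20/3 (c(j) = 6 + (⅙)*4 = 6 + ⅔ = 20/3)
((B(-2, 1) + c(9)) + 133)² = ((1² + 20/3) + 133)² = ((1 + 20/3) + 133)² = (23/3 + 133)² = (422/3)² = 178084/9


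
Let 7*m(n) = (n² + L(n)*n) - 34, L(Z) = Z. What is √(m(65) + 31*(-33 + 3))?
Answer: √13342/7 ≈ 16.501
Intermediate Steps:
m(n) = -34/7 + 2*n²/7 (m(n) = ((n² + n*n) - 34)/7 = ((n² + n²) - 34)/7 = (2*n² - 34)/7 = (-34 + 2*n²)/7 = -34/7 + 2*n²/7)
√(m(65) + 31*(-33 + 3)) = √((-34/7 + (2/7)*65²) + 31*(-33 + 3)) = √((-34/7 + (2/7)*4225) + 31*(-30)) = √((-34/7 + 8450/7) - 930) = √(8416/7 - 930) = √(1906/7) = √13342/7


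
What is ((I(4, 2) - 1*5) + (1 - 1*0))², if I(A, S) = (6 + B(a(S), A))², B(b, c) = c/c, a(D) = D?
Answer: 2025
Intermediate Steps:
B(b, c) = 1
I(A, S) = 49 (I(A, S) = (6 + 1)² = 7² = 49)
((I(4, 2) - 1*5) + (1 - 1*0))² = ((49 - 1*5) + (1 - 1*0))² = ((49 - 5) + (1 + 0))² = (44 + 1)² = 45² = 2025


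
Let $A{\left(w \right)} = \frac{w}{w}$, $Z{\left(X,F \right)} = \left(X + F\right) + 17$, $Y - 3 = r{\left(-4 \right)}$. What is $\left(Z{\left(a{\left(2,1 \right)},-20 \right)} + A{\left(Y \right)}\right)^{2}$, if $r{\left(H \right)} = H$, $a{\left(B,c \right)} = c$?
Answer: $1$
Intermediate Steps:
$Y = -1$ ($Y = 3 - 4 = -1$)
$Z{\left(X,F \right)} = 17 + F + X$ ($Z{\left(X,F \right)} = \left(F + X\right) + 17 = 17 + F + X$)
$A{\left(w \right)} = 1$
$\left(Z{\left(a{\left(2,1 \right)},-20 \right)} + A{\left(Y \right)}\right)^{2} = \left(\left(17 - 20 + 1\right) + 1\right)^{2} = \left(-2 + 1\right)^{2} = \left(-1\right)^{2} = 1$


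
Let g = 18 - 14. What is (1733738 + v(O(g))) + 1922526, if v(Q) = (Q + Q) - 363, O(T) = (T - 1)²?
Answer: 3655919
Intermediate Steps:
g = 4
O(T) = (-1 + T)²
v(Q) = -363 + 2*Q (v(Q) = 2*Q - 363 = -363 + 2*Q)
(1733738 + v(O(g))) + 1922526 = (1733738 + (-363 + 2*(-1 + 4)²)) + 1922526 = (1733738 + (-363 + 2*3²)) + 1922526 = (1733738 + (-363 + 2*9)) + 1922526 = (1733738 + (-363 + 18)) + 1922526 = (1733738 - 345) + 1922526 = 1733393 + 1922526 = 3655919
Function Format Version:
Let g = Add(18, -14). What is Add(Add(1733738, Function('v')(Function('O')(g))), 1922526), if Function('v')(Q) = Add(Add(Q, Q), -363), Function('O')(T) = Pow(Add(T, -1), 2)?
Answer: 3655919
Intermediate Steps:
g = 4
Function('O')(T) = Pow(Add(-1, T), 2)
Function('v')(Q) = Add(-363, Mul(2, Q)) (Function('v')(Q) = Add(Mul(2, Q), -363) = Add(-363, Mul(2, Q)))
Add(Add(1733738, Function('v')(Function('O')(g))), 1922526) = Add(Add(1733738, Add(-363, Mul(2, Pow(Add(-1, 4), 2)))), 1922526) = Add(Add(1733738, Add(-363, Mul(2, Pow(3, 2)))), 1922526) = Add(Add(1733738, Add(-363, Mul(2, 9))), 1922526) = Add(Add(1733738, Add(-363, 18)), 1922526) = Add(Add(1733738, -345), 1922526) = Add(1733393, 1922526) = 3655919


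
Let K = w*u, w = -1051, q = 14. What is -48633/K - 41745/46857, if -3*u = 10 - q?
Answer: 2220297821/65662276 ≈ 33.814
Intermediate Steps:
u = 4/3 (u = -(10 - 1*14)/3 = -(10 - 14)/3 = -⅓*(-4) = 4/3 ≈ 1.3333)
K = -4204/3 (K = -1051*4/3 = -4204/3 ≈ -1401.3)
-48633/K - 41745/46857 = -48633/(-4204/3) - 41745/46857 = -48633*(-3/4204) - 41745*1/46857 = 145899/4204 - 13915/15619 = 2220297821/65662276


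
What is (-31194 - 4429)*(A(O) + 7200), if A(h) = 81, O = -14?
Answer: -259371063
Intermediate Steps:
(-31194 - 4429)*(A(O) + 7200) = (-31194 - 4429)*(81 + 7200) = -35623*7281 = -259371063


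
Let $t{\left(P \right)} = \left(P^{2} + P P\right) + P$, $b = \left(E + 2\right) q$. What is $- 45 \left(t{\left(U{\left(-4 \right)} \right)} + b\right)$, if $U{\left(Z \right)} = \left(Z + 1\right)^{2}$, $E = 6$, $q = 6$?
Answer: $-9855$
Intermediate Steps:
$b = 48$ ($b = \left(6 + 2\right) 6 = 8 \cdot 6 = 48$)
$U{\left(Z \right)} = \left(1 + Z\right)^{2}$
$t{\left(P \right)} = P + 2 P^{2}$ ($t{\left(P \right)} = \left(P^{2} + P^{2}\right) + P = 2 P^{2} + P = P + 2 P^{2}$)
$- 45 \left(t{\left(U{\left(-4 \right)} \right)} + b\right) = - 45 \left(\left(1 - 4\right)^{2} \left(1 + 2 \left(1 - 4\right)^{2}\right) + 48\right) = - 45 \left(\left(-3\right)^{2} \left(1 + 2 \left(-3\right)^{2}\right) + 48\right) = - 45 \left(9 \left(1 + 2 \cdot 9\right) + 48\right) = - 45 \left(9 \left(1 + 18\right) + 48\right) = - 45 \left(9 \cdot 19 + 48\right) = - 45 \left(171 + 48\right) = \left(-45\right) 219 = -9855$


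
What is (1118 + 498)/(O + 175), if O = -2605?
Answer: -808/1215 ≈ -0.66502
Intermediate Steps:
(1118 + 498)/(O + 175) = (1118 + 498)/(-2605 + 175) = 1616/(-2430) = 1616*(-1/2430) = -808/1215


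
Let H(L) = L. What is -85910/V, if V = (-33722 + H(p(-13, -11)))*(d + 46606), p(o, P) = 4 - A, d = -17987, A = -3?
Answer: 1562/17543447 ≈ 8.9036e-5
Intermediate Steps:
p(o, P) = 7 (p(o, P) = 4 - 1*(-3) = 4 + 3 = 7)
V = -964889585 (V = (-33722 + 7)*(-17987 + 46606) = -33715*28619 = -964889585)
-85910/V = -85910/(-964889585) = -85910*(-1/964889585) = 1562/17543447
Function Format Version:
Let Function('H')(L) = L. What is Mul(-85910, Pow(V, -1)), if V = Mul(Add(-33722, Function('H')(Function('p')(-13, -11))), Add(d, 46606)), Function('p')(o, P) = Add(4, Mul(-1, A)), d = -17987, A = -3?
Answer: Rational(1562, 17543447) ≈ 8.9036e-5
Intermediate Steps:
Function('p')(o, P) = 7 (Function('p')(o, P) = Add(4, Mul(-1, -3)) = Add(4, 3) = 7)
V = -964889585 (V = Mul(Add(-33722, 7), Add(-17987, 46606)) = Mul(-33715, 28619) = -964889585)
Mul(-85910, Pow(V, -1)) = Mul(-85910, Pow(-964889585, -1)) = Mul(-85910, Rational(-1, 964889585)) = Rational(1562, 17543447)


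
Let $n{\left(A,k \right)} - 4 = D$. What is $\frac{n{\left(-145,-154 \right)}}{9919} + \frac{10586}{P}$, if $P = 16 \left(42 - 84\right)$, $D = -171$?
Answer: $- \frac{7508197}{476112} \approx -15.77$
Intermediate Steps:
$n{\left(A,k \right)} = -167$ ($n{\left(A,k \right)} = 4 - 171 = -167$)
$P = -672$ ($P = 16 \left(-42\right) = -672$)
$\frac{n{\left(-145,-154 \right)}}{9919} + \frac{10586}{P} = - \frac{167}{9919} + \frac{10586}{-672} = \left(-167\right) \frac{1}{9919} + 10586 \left(- \frac{1}{672}\right) = - \frac{167}{9919} - \frac{5293}{336} = - \frac{7508197}{476112}$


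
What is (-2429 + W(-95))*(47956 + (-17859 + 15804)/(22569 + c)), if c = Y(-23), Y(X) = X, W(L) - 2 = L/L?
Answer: -1311512486173/11273 ≈ -1.1634e+8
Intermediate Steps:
W(L) = 3 (W(L) = 2 + L/L = 2 + 1 = 3)
c = -23
(-2429 + W(-95))*(47956 + (-17859 + 15804)/(22569 + c)) = (-2429 + 3)*(47956 + (-17859 + 15804)/(22569 - 23)) = -2426*(47956 - 2055/22546) = -2426*1081213921/22546 = -1311512486173/11273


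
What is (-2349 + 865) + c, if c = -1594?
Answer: -3078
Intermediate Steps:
(-2349 + 865) + c = (-2349 + 865) - 1594 = -1484 - 1594 = -3078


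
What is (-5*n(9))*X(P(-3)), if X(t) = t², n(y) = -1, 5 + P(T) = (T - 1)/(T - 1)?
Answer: 80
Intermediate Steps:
P(T) = -4 (P(T) = -5 + (T - 1)/(T - 1) = -5 + (-1 + T)/(-1 + T) = -5 + 1 = -4)
(-5*n(9))*X(P(-3)) = -5*(-1)*(-4)² = 5*16 = 80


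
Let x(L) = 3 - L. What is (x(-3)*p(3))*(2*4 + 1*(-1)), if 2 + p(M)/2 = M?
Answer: 84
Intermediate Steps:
p(M) = -4 + 2*M
(x(-3)*p(3))*(2*4 + 1*(-1)) = ((3 - 1*(-3))*(-4 + 2*3))*(2*4 + 1*(-1)) = ((3 + 3)*(-4 + 6))*(8 - 1) = (6*2)*7 = 12*7 = 84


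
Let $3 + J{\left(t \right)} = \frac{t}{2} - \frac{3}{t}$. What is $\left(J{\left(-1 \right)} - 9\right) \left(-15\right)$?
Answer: $\frac{285}{2} \approx 142.5$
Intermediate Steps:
$J{\left(t \right)} = -3 + \frac{t}{2} - \frac{3}{t}$ ($J{\left(t \right)} = -3 + \left(\frac{t}{2} - \frac{3}{t}\right) = -3 + \frac{t}{2} - \frac{3}{t}$)
$\left(J{\left(-1 \right)} - 9\right) \left(-15\right) = \left(\left(-3 + \frac{1}{2} \left(-1\right) - \frac{3}{-1}\right) - 9\right) \left(-15\right) = \left(\left(-3 - \frac{1}{2} - -3\right) - 9\right) \left(-15\right) = \left(\left(-3 - \frac{1}{2} + 3\right) - 9\right) \left(-15\right) = \left(- \frac{1}{2} - 9\right) \left(-15\right) = \left(- \frac{19}{2}\right) \left(-15\right) = \frac{285}{2}$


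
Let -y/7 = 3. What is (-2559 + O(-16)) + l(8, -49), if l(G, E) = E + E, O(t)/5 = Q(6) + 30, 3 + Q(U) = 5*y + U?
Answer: -3017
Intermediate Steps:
y = -21 (y = -7*3 = -21)
Q(U) = -108 + U (Q(U) = -3 + (5*(-21) + U) = -3 + (-105 + U) = -108 + U)
O(t) = -360 (O(t) = 5*((-108 + 6) + 30) = 5*(-102 + 30) = 5*(-72) = -360)
l(G, E) = 2*E
(-2559 + O(-16)) + l(8, -49) = (-2559 - 360) + 2*(-49) = -2919 - 98 = -3017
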